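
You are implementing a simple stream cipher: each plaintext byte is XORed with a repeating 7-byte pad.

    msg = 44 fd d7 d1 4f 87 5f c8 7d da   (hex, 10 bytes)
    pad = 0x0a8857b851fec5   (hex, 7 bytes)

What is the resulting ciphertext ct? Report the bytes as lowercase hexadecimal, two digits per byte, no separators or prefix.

4e7580691e799ac2f58d

The 7-byte key repeats, so the effective keystream is 0a 88 57 b8 51 fe c5 0a 88 57.
byte 0: 44 ^ 0a = 4e
byte 1: fd ^ 88 = 75
byte 2: d7 ^ 57 = 80
byte 3: d1 ^ b8 = 69
byte 4: 4f ^ 51 = 1e
byte 5: 87 ^ fe = 79
byte 6: 5f ^ c5 = 9a
byte 7: c8 ^ 0a = c2
byte 8: 7d ^ 88 = f5
byte 9: da ^ 57 = 8d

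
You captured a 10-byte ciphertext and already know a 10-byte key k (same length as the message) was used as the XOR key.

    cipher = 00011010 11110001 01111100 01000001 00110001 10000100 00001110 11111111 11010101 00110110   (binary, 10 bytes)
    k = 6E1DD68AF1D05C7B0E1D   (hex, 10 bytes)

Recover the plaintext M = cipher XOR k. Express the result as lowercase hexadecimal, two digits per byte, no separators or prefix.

1a XOR 6e = 74
f1 XOR 1d = ec
7c XOR d6 = aa
41 XOR 8a = cb
31 XOR f1 = c0
84 XOR d0 = 54
0e XOR 5c = 52
ff XOR 7b = 84
d5 XOR 0e = db
36 XOR 1d = 2b

74ecaacbc0545284db2b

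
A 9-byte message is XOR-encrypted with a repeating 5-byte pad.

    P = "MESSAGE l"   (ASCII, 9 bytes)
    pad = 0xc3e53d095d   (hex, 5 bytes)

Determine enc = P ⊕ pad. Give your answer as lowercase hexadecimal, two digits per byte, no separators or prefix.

The 5-byte key repeats, so the effective keystream is c3 e5 3d 09 5d c3 e5 3d 09.
byte 0: 4d XOR c3 = 8e
byte 1: 45 XOR e5 = a0
byte 2: 53 XOR 3d = 6e
byte 3: 53 XOR 09 = 5a
byte 4: 41 XOR 5d = 1c
byte 5: 47 XOR c3 = 84
byte 6: 45 XOR e5 = a0
byte 7: 20 XOR 3d = 1d
byte 8: 6c XOR 09 = 65

8ea06e5a1c84a01d65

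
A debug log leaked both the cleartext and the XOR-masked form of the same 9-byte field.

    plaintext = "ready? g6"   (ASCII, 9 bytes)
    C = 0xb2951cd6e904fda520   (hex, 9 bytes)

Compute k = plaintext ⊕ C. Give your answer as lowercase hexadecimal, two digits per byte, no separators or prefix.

Since C = plaintext ⊕ k, XORing both sides with plaintext gives k = plaintext ⊕ C.
72 xor b2 = c0
65 xor 95 = f0
61 xor 1c = 7d
64 xor d6 = b2
79 xor e9 = 90
3f xor 04 = 3b
20 xor fd = dd
67 xor a5 = c2
36 xor 20 = 16

c0f07db2903bddc216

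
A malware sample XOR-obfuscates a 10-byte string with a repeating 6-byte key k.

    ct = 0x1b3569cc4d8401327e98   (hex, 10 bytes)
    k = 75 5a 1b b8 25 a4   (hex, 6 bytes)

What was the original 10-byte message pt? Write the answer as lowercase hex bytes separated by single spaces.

The 6-byte key repeats, so the effective keystream is 75 5a 1b b8 25 a4 75 5a 1b b8.
byte 0: 1b ^ 75 = 6e
byte 1: 35 ^ 5a = 6f
byte 2: 69 ^ 1b = 72
byte 3: cc ^ b8 = 74
byte 4: 4d ^ 25 = 68
byte 5: 84 ^ a4 = 20
byte 6: 01 ^ 75 = 74
byte 7: 32 ^ 5a = 68
byte 8: 7e ^ 1b = 65
byte 9: 98 ^ b8 = 20

6e 6f 72 74 68 20 74 68 65 20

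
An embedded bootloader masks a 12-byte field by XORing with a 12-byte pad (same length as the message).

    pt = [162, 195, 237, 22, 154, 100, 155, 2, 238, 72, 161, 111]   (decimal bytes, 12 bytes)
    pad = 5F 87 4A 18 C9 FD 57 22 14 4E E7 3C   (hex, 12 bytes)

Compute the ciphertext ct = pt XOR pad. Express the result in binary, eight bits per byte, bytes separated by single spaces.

XOR is its own inverse, so applying the key byte-wise gives the result directly.
a2 xor 5f = fd
c3 xor 87 = 44
ed xor 4a = a7
16 xor 18 = 0e
9a xor c9 = 53
64 xor fd = 99
9b xor 57 = cc
02 xor 22 = 20
ee xor 14 = fa
48 xor 4e = 06
a1 xor e7 = 46
6f xor 3c = 53

11111101 01000100 10100111 00001110 01010011 10011001 11001100 00100000 11111010 00000110 01000110 01010011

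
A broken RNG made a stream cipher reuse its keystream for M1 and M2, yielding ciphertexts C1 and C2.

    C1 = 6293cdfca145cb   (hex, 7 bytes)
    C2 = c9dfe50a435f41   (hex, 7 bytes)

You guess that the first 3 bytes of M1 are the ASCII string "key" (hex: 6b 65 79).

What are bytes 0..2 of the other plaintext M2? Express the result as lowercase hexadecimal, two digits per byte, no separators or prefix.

First, C1 ⊕ C2 = (M1 ⊕ K) ⊕ (M2 ⊕ K) = M1 ⊕ M2, so the key drops out. Then M2 = (M1 ⊕ M2) ⊕ M1 over the first 3 bytes.
byte 0: (62 xor c9) xor 6b = ab xor 6b = c0
byte 1: (93 xor df) xor 65 = 4c xor 65 = 29
byte 2: (cd xor e5) xor 79 = 28 xor 79 = 51

c02951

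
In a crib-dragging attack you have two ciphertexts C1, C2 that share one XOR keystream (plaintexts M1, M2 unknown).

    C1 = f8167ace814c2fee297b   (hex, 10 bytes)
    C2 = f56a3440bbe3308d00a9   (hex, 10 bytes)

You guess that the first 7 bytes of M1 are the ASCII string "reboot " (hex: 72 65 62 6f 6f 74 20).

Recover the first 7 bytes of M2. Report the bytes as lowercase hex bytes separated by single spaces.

First, C1 ⊕ C2 = (M1 ⊕ K) ⊕ (M2 ⊕ K) = M1 ⊕ M2, so the key drops out. Then M2 = (M1 ⊕ M2) ⊕ M1 over the first 7 bytes.
byte 0: (f8 ⊕ f5) ⊕ 72 = 0d ⊕ 72 = 7f
byte 1: (16 ⊕ 6a) ⊕ 65 = 7c ⊕ 65 = 19
byte 2: (7a ⊕ 34) ⊕ 62 = 4e ⊕ 62 = 2c
byte 3: (ce ⊕ 40) ⊕ 6f = 8e ⊕ 6f = e1
byte 4: (81 ⊕ bb) ⊕ 6f = 3a ⊕ 6f = 55
byte 5: (4c ⊕ e3) ⊕ 74 = af ⊕ 74 = db
byte 6: (2f ⊕ 30) ⊕ 20 = 1f ⊕ 20 = 3f

7f 19 2c e1 55 db 3f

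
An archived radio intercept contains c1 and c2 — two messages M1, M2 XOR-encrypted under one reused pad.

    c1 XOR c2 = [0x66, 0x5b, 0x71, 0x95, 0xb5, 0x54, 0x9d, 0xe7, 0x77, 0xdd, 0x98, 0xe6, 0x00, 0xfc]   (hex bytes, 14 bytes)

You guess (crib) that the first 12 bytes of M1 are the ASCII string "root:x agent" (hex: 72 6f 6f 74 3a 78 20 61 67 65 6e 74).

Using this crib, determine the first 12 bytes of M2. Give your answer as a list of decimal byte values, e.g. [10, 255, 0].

Since c1 ⊕ c2 = M1 ⊕ M2, XORing with the guessed M1 bytes yields the corresponding M2 bytes: M2 = (c1 ⊕ c2) ⊕ M1.
01100110 ⊕ 01110010 = 00010100
01011011 ⊕ 01101111 = 00110100
01110001 ⊕ 01101111 = 00011110
10010101 ⊕ 01110100 = 11100001
10110101 ⊕ 00111010 = 10001111
01010100 ⊕ 01111000 = 00101100
10011101 ⊕ 00100000 = 10111101
11100111 ⊕ 01100001 = 10000110
01110111 ⊕ 01100111 = 00010000
11011101 ⊕ 01100101 = 10111000
10011000 ⊕ 01101110 = 11110110
11100110 ⊕ 01110100 = 10010010

[20, 52, 30, 225, 143, 44, 189, 134, 16, 184, 246, 146]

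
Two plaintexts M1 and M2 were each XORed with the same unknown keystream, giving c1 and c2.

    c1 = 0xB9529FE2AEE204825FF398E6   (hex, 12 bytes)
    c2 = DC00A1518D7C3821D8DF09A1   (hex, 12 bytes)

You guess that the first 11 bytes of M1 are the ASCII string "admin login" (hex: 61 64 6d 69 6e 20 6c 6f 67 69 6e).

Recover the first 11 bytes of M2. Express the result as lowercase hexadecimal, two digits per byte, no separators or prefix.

043653da4dbe50cce045ff

First, c1 ⊕ c2 = (M1 ⊕ K) ⊕ (M2 ⊕ K) = M1 ⊕ M2, so the key drops out. Then M2 = (M1 ⊕ M2) ⊕ M1 over the first 11 bytes.
byte 0: (b9 xor dc) xor 61 = 65 xor 61 = 04
byte 1: (52 xor 00) xor 64 = 52 xor 64 = 36
byte 2: (9f xor a1) xor 6d = 3e xor 6d = 53
byte 3: (e2 xor 51) xor 69 = b3 xor 69 = da
byte 4: (ae xor 8d) xor 6e = 23 xor 6e = 4d
byte 5: (e2 xor 7c) xor 20 = 9e xor 20 = be
byte 6: (04 xor 38) xor 6c = 3c xor 6c = 50
byte 7: (82 xor 21) xor 6f = a3 xor 6f = cc
byte 8: (5f xor d8) xor 67 = 87 xor 67 = e0
byte 9: (f3 xor df) xor 69 = 2c xor 69 = 45
byte 10: (98 xor 09) xor 6e = 91 xor 6e = ff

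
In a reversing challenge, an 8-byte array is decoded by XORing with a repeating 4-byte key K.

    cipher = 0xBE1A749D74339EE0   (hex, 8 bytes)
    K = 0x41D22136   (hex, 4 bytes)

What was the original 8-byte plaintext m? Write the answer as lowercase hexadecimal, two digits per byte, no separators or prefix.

ffc855ab35e1bfd6

The 4-byte key repeats, so the effective keystream is 41 d2 21 36 41 d2 21 36.
byte 0: be ^ 41 = ff
byte 1: 1a ^ d2 = c8
byte 2: 74 ^ 21 = 55
byte 3: 9d ^ 36 = ab
byte 4: 74 ^ 41 = 35
byte 5: 33 ^ d2 = e1
byte 6: 9e ^ 21 = bf
byte 7: e0 ^ 36 = d6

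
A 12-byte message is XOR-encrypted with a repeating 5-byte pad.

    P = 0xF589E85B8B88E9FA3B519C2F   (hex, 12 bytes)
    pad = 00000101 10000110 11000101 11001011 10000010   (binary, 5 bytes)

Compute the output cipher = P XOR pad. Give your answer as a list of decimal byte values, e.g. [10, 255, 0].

[240, 15, 45, 144, 9, 141, 111, 63, 240, 211, 153, 169]

The 5-byte key repeats, so the effective keystream is 05 86 c5 cb 82 05 86 c5 cb 82 05 86.
byte 0: f5 ⊕ 05 = f0
byte 1: 89 ⊕ 86 = 0f
byte 2: e8 ⊕ c5 = 2d
byte 3: 5b ⊕ cb = 90
byte 4: 8b ⊕ 82 = 09
byte 5: 88 ⊕ 05 = 8d
byte 6: e9 ⊕ 86 = 6f
byte 7: fa ⊕ c5 = 3f
byte 8: 3b ⊕ cb = f0
byte 9: 51 ⊕ 82 = d3
byte 10: 9c ⊕ 05 = 99
byte 11: 2f ⊕ 86 = a9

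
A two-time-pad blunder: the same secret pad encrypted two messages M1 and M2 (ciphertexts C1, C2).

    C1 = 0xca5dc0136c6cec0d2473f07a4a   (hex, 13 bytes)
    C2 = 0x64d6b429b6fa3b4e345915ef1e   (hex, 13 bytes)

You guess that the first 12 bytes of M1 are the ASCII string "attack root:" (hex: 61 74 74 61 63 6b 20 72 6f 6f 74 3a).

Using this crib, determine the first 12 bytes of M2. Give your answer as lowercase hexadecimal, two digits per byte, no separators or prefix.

First, C1 ⊕ C2 = (M1 ⊕ K) ⊕ (M2 ⊕ K) = M1 ⊕ M2, so the key drops out. Then M2 = (M1 ⊕ M2) ⊕ M1 over the first 12 bytes.
byte 0: (ca xor 64) xor 61 = ae xor 61 = cf
byte 1: (5d xor d6) xor 74 = 8b xor 74 = ff
byte 2: (c0 xor b4) xor 74 = 74 xor 74 = 00
byte 3: (13 xor 29) xor 61 = 3a xor 61 = 5b
byte 4: (6c xor b6) xor 63 = da xor 63 = b9
byte 5: (6c xor fa) xor 6b = 96 xor 6b = fd
byte 6: (ec xor 3b) xor 20 = d7 xor 20 = f7
byte 7: (0d xor 4e) xor 72 = 43 xor 72 = 31
byte 8: (24 xor 34) xor 6f = 10 xor 6f = 7f
byte 9: (73 xor 59) xor 6f = 2a xor 6f = 45
byte 10: (f0 xor 15) xor 74 = e5 xor 74 = 91
byte 11: (7a xor ef) xor 3a = 95 xor 3a = af

cfff005bb9fdf7317f4591af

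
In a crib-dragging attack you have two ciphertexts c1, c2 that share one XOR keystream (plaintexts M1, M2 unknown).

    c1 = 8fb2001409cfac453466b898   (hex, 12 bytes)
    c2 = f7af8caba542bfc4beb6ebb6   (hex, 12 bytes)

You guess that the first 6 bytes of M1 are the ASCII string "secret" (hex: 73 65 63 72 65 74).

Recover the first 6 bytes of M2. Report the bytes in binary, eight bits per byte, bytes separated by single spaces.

First, c1 ⊕ c2 = (M1 ⊕ K) ⊕ (M2 ⊕ K) = M1 ⊕ M2, so the key drops out. Then M2 = (M1 ⊕ M2) ⊕ M1 over the first 6 bytes.
byte 0: (8f ⊕ f7) ⊕ 73 = 78 ⊕ 73 = 0b
byte 1: (b2 ⊕ af) ⊕ 65 = 1d ⊕ 65 = 78
byte 2: (00 ⊕ 8c) ⊕ 63 = 8c ⊕ 63 = ef
byte 3: (14 ⊕ ab) ⊕ 72 = bf ⊕ 72 = cd
byte 4: (09 ⊕ a5) ⊕ 65 = ac ⊕ 65 = c9
byte 5: (cf ⊕ 42) ⊕ 74 = 8d ⊕ 74 = f9

00001011 01111000 11101111 11001101 11001001 11111001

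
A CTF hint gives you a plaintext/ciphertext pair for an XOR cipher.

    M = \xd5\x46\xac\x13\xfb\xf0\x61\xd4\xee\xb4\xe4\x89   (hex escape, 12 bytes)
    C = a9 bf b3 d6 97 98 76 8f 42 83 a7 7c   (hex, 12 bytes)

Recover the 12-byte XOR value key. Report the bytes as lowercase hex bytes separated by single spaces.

7c f9 1f c5 6c 68 17 5b ac 37 43 f5

Since C = M ⊕ key, XORing both sides with M gives key = M ⊕ C.
d5 ⊕ a9 = 7c
46 ⊕ bf = f9
ac ⊕ b3 = 1f
13 ⊕ d6 = c5
fb ⊕ 97 = 6c
f0 ⊕ 98 = 68
61 ⊕ 76 = 17
d4 ⊕ 8f = 5b
ee ⊕ 42 = ac
b4 ⊕ 83 = 37
e4 ⊕ a7 = 43
89 ⊕ 7c = f5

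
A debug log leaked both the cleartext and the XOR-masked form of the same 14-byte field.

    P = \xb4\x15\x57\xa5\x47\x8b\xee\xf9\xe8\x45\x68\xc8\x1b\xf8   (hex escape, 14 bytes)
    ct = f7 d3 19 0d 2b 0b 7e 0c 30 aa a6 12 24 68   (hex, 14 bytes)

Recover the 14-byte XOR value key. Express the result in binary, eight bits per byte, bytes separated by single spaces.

01000011 11000110 01001110 10101000 01101100 10000000 10010000 11110101 11011000 11101111 11001110 11011010 00111111 10010000

Since ct = P ⊕ key, XORing both sides with P gives key = P ⊕ ct.
180 ^ 247 =  67
 21 ^ 211 = 198
 87 ^  25 =  78
165 ^  13 = 168
 71 ^  43 = 108
139 ^  11 = 128
238 ^ 126 = 144
249 ^  12 = 245
232 ^  48 = 216
 69 ^ 170 = 239
104 ^ 166 = 206
200 ^  18 = 218
 27 ^  36 =  63
248 ^ 104 = 144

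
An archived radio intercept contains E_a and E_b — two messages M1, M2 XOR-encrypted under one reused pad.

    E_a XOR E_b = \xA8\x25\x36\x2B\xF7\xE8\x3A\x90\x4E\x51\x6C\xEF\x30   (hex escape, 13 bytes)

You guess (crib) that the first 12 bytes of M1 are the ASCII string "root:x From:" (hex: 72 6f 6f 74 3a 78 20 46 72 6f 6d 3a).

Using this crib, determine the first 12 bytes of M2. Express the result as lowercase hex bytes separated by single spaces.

da 4a 59 5f cd 90 1a d6 3c 3e 01 d5

Since E_a ⊕ E_b = M1 ⊕ M2, XORing with the guessed M1 bytes yields the corresponding M2 bytes: M2 = (E_a ⊕ E_b) ⊕ M1.
byte 0: a8 ^ 72 = da
byte 1: 25 ^ 6f = 4a
byte 2: 36 ^ 6f = 59
byte 3: 2b ^ 74 = 5f
byte 4: f7 ^ 3a = cd
byte 5: e8 ^ 78 = 90
byte 6: 3a ^ 20 = 1a
byte 7: 90 ^ 46 = d6
byte 8: 4e ^ 72 = 3c
byte 9: 51 ^ 6f = 3e
byte 10: 6c ^ 6d = 01
byte 11: ef ^ 3a = d5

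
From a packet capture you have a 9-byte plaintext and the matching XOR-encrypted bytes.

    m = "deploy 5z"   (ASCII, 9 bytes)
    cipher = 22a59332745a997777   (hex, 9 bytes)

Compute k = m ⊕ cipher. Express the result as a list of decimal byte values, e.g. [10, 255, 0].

Since cipher = m ⊕ k, XORing both sides with m gives k = m ⊕ cipher.
100 XOR  34 =  70
101 XOR 165 = 192
112 XOR 147 = 227
108 XOR  50 =  94
111 XOR 116 =  27
121 XOR  90 =  35
 32 XOR 153 = 185
 53 XOR 119 =  66
122 XOR 119 =  13

[70, 192, 227, 94, 27, 35, 185, 66, 13]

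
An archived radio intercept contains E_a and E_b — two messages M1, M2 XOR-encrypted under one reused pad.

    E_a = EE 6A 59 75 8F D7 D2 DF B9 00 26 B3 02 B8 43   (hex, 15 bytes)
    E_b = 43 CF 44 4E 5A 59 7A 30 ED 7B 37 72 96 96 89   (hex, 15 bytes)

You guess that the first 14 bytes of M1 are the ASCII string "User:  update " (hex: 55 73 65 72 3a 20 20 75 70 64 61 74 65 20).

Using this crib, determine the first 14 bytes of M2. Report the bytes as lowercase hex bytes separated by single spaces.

First, E_a ⊕ E_b = (M1 ⊕ K) ⊕ (M2 ⊕ K) = M1 ⊕ M2, so the key drops out. Then M2 = (M1 ⊕ M2) ⊕ M1 over the first 14 bytes.
byte 0: (ee ⊕ 43) ⊕ 55 = ad ⊕ 55 = f8
byte 1: (6a ⊕ cf) ⊕ 73 = a5 ⊕ 73 = d6
byte 2: (59 ⊕ 44) ⊕ 65 = 1d ⊕ 65 = 78
byte 3: (75 ⊕ 4e) ⊕ 72 = 3b ⊕ 72 = 49
byte 4: (8f ⊕ 5a) ⊕ 3a = d5 ⊕ 3a = ef
byte 5: (d7 ⊕ 59) ⊕ 20 = 8e ⊕ 20 = ae
byte 6: (d2 ⊕ 7a) ⊕ 20 = a8 ⊕ 20 = 88
byte 7: (df ⊕ 30) ⊕ 75 = ef ⊕ 75 = 9a
byte 8: (b9 ⊕ ed) ⊕ 70 = 54 ⊕ 70 = 24
byte 9: (00 ⊕ 7b) ⊕ 64 = 7b ⊕ 64 = 1f
byte 10: (26 ⊕ 37) ⊕ 61 = 11 ⊕ 61 = 70
byte 11: (b3 ⊕ 72) ⊕ 74 = c1 ⊕ 74 = b5
byte 12: (02 ⊕ 96) ⊕ 65 = 94 ⊕ 65 = f1
byte 13: (b8 ⊕ 96) ⊕ 20 = 2e ⊕ 20 = 0e

f8 d6 78 49 ef ae 88 9a 24 1f 70 b5 f1 0e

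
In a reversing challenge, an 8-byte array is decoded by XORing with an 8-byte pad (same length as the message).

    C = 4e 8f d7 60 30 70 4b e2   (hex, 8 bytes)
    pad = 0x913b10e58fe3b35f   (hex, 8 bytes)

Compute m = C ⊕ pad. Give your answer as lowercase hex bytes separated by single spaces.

XOR is its own inverse, so applying the key byte-wise gives the result directly.
4e ^ 91 = df
8f ^ 3b = b4
d7 ^ 10 = c7
60 ^ e5 = 85
30 ^ 8f = bf
70 ^ e3 = 93
4b ^ b3 = f8
e2 ^ 5f = bd

df b4 c7 85 bf 93 f8 bd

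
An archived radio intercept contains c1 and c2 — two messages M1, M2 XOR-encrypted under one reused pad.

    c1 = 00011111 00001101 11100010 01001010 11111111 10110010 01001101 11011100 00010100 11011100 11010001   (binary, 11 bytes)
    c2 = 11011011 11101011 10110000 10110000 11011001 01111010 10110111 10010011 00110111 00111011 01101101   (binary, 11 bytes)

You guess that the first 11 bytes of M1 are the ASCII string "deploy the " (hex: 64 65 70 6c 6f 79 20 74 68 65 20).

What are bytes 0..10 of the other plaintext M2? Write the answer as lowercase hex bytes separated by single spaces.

First, c1 ⊕ c2 = (M1 ⊕ K) ⊕ (M2 ⊕ K) = M1 ⊕ M2, so the key drops out. Then M2 = (M1 ⊕ M2) ⊕ M1 over the first 11 bytes.
byte 0: (1f xor db) xor 64 = c4 xor 64 = a0
byte 1: (0d xor eb) xor 65 = e6 xor 65 = 83
byte 2: (e2 xor b0) xor 70 = 52 xor 70 = 22
byte 3: (4a xor b0) xor 6c = fa xor 6c = 96
byte 4: (ff xor d9) xor 6f = 26 xor 6f = 49
byte 5: (b2 xor 7a) xor 79 = c8 xor 79 = b1
byte 6: (4d xor b7) xor 20 = fa xor 20 = da
byte 7: (dc xor 93) xor 74 = 4f xor 74 = 3b
byte 8: (14 xor 37) xor 68 = 23 xor 68 = 4b
byte 9: (dc xor 3b) xor 65 = e7 xor 65 = 82
byte 10: (d1 xor 6d) xor 20 = bc xor 20 = 9c

a0 83 22 96 49 b1 da 3b 4b 82 9c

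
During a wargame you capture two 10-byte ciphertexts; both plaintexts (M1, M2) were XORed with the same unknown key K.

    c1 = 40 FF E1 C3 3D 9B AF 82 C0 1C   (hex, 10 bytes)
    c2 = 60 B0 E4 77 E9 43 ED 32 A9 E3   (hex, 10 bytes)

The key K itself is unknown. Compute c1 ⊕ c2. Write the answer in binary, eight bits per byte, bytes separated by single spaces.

c1 ⊕ c2 = (M1 ⊕ K) ⊕ (M2 ⊕ K) = M1 ⊕ M2 — the shared key cancels under XOR.
40 xor 60 = 20
ff xor b0 = 4f
e1 xor e4 = 05
c3 xor 77 = b4
3d xor e9 = d4
9b xor 43 = d8
af xor ed = 42
82 xor 32 = b0
c0 xor a9 = 69
1c xor e3 = ff

00100000 01001111 00000101 10110100 11010100 11011000 01000010 10110000 01101001 11111111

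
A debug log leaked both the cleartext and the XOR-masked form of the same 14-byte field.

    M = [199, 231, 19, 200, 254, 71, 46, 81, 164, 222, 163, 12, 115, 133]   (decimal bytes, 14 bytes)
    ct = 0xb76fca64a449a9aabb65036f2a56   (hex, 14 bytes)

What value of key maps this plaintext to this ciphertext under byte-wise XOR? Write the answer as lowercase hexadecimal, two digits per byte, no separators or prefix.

Since ct = M ⊕ key, XORing both sides with M gives key = M ⊕ ct.
byte 0: c7 XOR b7 = 70
byte 1: e7 XOR 6f = 88
byte 2: 13 XOR ca = d9
byte 3: c8 XOR 64 = ac
byte 4: fe XOR a4 = 5a
byte 5: 47 XOR 49 = 0e
byte 6: 2e XOR a9 = 87
byte 7: 51 XOR aa = fb
byte 8: a4 XOR bb = 1f
byte 9: de XOR 65 = bb
byte 10: a3 XOR 03 = a0
byte 11: 0c XOR 6f = 63
byte 12: 73 XOR 2a = 59
byte 13: 85 XOR 56 = d3

7088d9ac5a0e87fb1fbba06359d3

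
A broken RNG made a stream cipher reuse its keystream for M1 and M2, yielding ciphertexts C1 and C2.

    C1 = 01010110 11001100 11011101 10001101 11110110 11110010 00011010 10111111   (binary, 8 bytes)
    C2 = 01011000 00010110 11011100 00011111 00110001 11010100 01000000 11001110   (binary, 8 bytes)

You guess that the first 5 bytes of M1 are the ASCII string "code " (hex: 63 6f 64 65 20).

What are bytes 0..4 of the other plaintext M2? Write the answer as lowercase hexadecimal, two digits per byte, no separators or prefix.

First, C1 ⊕ C2 = (M1 ⊕ K) ⊕ (M2 ⊕ K) = M1 ⊕ M2, so the key drops out. Then M2 = (M1 ⊕ M2) ⊕ M1 over the first 5 bytes.
byte 0: (56 ⊕ 58) ⊕ 63 = 0e ⊕ 63 = 6d
byte 1: (cc ⊕ 16) ⊕ 6f = da ⊕ 6f = b5
byte 2: (dd ⊕ dc) ⊕ 64 = 01 ⊕ 64 = 65
byte 3: (8d ⊕ 1f) ⊕ 65 = 92 ⊕ 65 = f7
byte 4: (f6 ⊕ 31) ⊕ 20 = c7 ⊕ 20 = e7

6db565f7e7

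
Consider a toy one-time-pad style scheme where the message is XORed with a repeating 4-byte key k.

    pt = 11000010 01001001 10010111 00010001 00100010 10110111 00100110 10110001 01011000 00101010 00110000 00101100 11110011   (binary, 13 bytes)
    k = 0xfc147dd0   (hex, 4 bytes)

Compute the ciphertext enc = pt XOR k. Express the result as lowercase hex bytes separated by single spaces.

3e 5d ea c1 de a3 5b 61 a4 3e 4d fc 0f

The 4-byte key repeats, so the effective keystream is fc 14 7d d0 fc 14 7d d0 fc 14 7d d0 fc.
byte 0: 11000010 xor 11111100 = 00111110
byte 1: 01001001 xor 00010100 = 01011101
byte 2: 10010111 xor 01111101 = 11101010
byte 3: 00010001 xor 11010000 = 11000001
byte 4: 00100010 xor 11111100 = 11011110
byte 5: 10110111 xor 00010100 = 10100011
byte 6: 00100110 xor 01111101 = 01011011
byte 7: 10110001 xor 11010000 = 01100001
byte 8: 01011000 xor 11111100 = 10100100
byte 9: 00101010 xor 00010100 = 00111110
byte 10: 00110000 xor 01111101 = 01001101
byte 11: 00101100 xor 11010000 = 11111100
byte 12: 11110011 xor 11111100 = 00001111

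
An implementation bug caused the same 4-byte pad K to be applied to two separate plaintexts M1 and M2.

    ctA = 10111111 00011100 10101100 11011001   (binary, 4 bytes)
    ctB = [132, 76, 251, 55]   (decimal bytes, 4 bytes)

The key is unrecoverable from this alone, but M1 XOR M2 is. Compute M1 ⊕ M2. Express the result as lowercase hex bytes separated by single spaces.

3b 50 57 ee

ctA ⊕ ctB = (M1 ⊕ K) ⊕ (M2 ⊕ K) = M1 ⊕ M2 — the shared key cancels under XOR.
bf ^ 84 = 3b
1c ^ 4c = 50
ac ^ fb = 57
d9 ^ 37 = ee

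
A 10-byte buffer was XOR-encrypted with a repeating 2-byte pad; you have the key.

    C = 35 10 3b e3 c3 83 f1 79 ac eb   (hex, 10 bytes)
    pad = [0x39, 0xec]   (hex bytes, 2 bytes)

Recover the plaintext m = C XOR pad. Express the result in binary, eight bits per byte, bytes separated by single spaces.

The 2-byte key repeats, so the effective keystream is 39 ec 39 ec 39 ec 39 ec 39 ec.
byte 0: 35 XOR 39 = 0c
byte 1: 10 XOR ec = fc
byte 2: 3b XOR 39 = 02
byte 3: e3 XOR ec = 0f
byte 4: c3 XOR 39 = fa
byte 5: 83 XOR ec = 6f
byte 6: f1 XOR 39 = c8
byte 7: 79 XOR ec = 95
byte 8: ac XOR 39 = 95
byte 9: eb XOR ec = 07

00001100 11111100 00000010 00001111 11111010 01101111 11001000 10010101 10010101 00000111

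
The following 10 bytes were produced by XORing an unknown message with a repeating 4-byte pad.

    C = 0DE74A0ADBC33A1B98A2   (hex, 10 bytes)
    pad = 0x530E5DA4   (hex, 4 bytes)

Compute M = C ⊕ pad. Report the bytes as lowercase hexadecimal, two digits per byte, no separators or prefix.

The 4-byte key repeats, so the effective keystream is 53 0e 5d a4 53 0e 5d a4 53 0e.
byte 0: 0d XOR 53 = 5e
byte 1: e7 XOR 0e = e9
byte 2: 4a XOR 5d = 17
byte 3: 0a XOR a4 = ae
byte 4: db XOR 53 = 88
byte 5: c3 XOR 0e = cd
byte 6: 3a XOR 5d = 67
byte 7: 1b XOR a4 = bf
byte 8: 98 XOR 53 = cb
byte 9: a2 XOR 0e = ac

5ee917ae88cd67bfcbac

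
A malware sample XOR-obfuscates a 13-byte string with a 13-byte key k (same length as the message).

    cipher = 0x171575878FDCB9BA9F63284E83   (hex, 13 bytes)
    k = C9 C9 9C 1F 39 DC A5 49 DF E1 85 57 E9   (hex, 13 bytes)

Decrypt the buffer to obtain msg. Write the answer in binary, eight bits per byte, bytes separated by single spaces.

XOR is its own inverse, so applying the key byte-wise gives the result directly.
byte 0: 17 ⊕ c9 = de
byte 1: 15 ⊕ c9 = dc
byte 2: 75 ⊕ 9c = e9
byte 3: 87 ⊕ 1f = 98
byte 4: 8f ⊕ 39 = b6
byte 5: dc ⊕ dc = 00
byte 6: b9 ⊕ a5 = 1c
byte 7: ba ⊕ 49 = f3
byte 8: 9f ⊕ df = 40
byte 9: 63 ⊕ e1 = 82
byte 10: 28 ⊕ 85 = ad
byte 11: 4e ⊕ 57 = 19
byte 12: 83 ⊕ e9 = 6a

11011110 11011100 11101001 10011000 10110110 00000000 00011100 11110011 01000000 10000010 10101101 00011001 01101010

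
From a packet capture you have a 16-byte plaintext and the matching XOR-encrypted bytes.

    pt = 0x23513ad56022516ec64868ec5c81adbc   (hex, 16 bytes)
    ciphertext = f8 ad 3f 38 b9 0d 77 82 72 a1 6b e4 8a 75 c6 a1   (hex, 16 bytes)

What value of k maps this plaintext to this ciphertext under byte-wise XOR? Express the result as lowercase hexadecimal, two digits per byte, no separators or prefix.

Since ciphertext = pt ⊕ k, XORing both sides with pt gives k = pt ⊕ ciphertext.
00100011 XOR 11111000 = 11011011
01010001 XOR 10101101 = 11111100
00111010 XOR 00111111 = 00000101
11010101 XOR 00111000 = 11101101
01100000 XOR 10111001 = 11011001
00100010 XOR 00001101 = 00101111
01010001 XOR 01110111 = 00100110
01101110 XOR 10000010 = 11101100
11000110 XOR 01110010 = 10110100
01001000 XOR 10100001 = 11101001
01101000 XOR 01101011 = 00000011
11101100 XOR 11100100 = 00001000
01011100 XOR 10001010 = 11010110
10000001 XOR 01110101 = 11110100
10101101 XOR 11000110 = 01101011
10111100 XOR 10100001 = 00011101

dbfc05edd92f26ecb4e90308d6f46b1d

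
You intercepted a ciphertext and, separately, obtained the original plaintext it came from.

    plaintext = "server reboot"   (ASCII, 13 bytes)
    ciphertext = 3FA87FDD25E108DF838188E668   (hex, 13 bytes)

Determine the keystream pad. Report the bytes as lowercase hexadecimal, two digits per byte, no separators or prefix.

Since ciphertext = plaintext ⊕ pad, XORing both sides with plaintext gives pad = plaintext ⊕ ciphertext.
73 ^ 3f = 4c
65 ^ a8 = cd
72 ^ 7f = 0d
76 ^ dd = ab
65 ^ 25 = 40
72 ^ e1 = 93
20 ^ 08 = 28
72 ^ df = ad
65 ^ 83 = e6
62 ^ 81 = e3
6f ^ 88 = e7
6f ^ e6 = 89
74 ^ 68 = 1c

4ccd0dab409328ade6e3e7891c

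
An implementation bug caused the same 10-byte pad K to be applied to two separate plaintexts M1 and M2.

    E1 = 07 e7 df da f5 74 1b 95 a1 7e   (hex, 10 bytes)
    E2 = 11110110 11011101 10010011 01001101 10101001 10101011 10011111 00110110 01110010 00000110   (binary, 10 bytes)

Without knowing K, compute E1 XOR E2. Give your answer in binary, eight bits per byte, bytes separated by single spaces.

E1 ⊕ E2 = (M1 ⊕ K) ⊕ (M2 ⊕ K) = M1 ⊕ M2 — the shared key cancels under XOR.
07 xor f6 = f1
e7 xor dd = 3a
df xor 93 = 4c
da xor 4d = 97
f5 xor a9 = 5c
74 xor ab = df
1b xor 9f = 84
95 xor 36 = a3
a1 xor 72 = d3
7e xor 06 = 78

11110001 00111010 01001100 10010111 01011100 11011111 10000100 10100011 11010011 01111000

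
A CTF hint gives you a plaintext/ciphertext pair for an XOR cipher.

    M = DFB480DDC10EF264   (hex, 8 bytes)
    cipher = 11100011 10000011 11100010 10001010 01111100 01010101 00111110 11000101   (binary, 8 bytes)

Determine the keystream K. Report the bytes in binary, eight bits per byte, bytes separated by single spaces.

00111100 00110111 01100010 01010111 10111101 01011011 11001100 10100001

Since cipher = M ⊕ K, XORing both sides with M gives K = M ⊕ cipher.
11011111 ⊕ 11100011 = 00111100
10110100 ⊕ 10000011 = 00110111
10000000 ⊕ 11100010 = 01100010
11011101 ⊕ 10001010 = 01010111
11000001 ⊕ 01111100 = 10111101
00001110 ⊕ 01010101 = 01011011
11110010 ⊕ 00111110 = 11001100
01100100 ⊕ 11000101 = 10100001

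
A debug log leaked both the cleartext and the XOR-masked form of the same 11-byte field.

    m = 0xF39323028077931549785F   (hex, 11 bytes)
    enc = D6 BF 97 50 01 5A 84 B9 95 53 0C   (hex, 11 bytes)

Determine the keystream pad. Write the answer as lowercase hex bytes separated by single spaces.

25 2c b4 52 81 2d 17 ac dc 2b 53

Since enc = m ⊕ pad, XORing both sides with m gives pad = m ⊕ enc.
byte 0: f3 ^ d6 = 25
byte 1: 93 ^ bf = 2c
byte 2: 23 ^ 97 = b4
byte 3: 02 ^ 50 = 52
byte 4: 80 ^ 01 = 81
byte 5: 77 ^ 5a = 2d
byte 6: 93 ^ 84 = 17
byte 7: 15 ^ b9 = ac
byte 8: 49 ^ 95 = dc
byte 9: 78 ^ 53 = 2b
byte 10: 5f ^ 0c = 53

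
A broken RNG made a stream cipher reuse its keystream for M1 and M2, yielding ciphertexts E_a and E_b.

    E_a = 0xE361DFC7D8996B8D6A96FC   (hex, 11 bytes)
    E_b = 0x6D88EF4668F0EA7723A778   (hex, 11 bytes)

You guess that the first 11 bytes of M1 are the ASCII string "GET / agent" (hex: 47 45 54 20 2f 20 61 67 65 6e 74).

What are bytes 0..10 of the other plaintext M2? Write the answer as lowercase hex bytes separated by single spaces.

c9 ac 64 a1 9f 49 e0 9d 2c 5f f0

First, E_a ⊕ E_b = (M1 ⊕ K) ⊕ (M2 ⊕ K) = M1 ⊕ M2, so the key drops out. Then M2 = (M1 ⊕ M2) ⊕ M1 over the first 11 bytes.
byte 0: (e3 ^ 6d) ^ 47 = 8e ^ 47 = c9
byte 1: (61 ^ 88) ^ 45 = e9 ^ 45 = ac
byte 2: (df ^ ef) ^ 54 = 30 ^ 54 = 64
byte 3: (c7 ^ 46) ^ 20 = 81 ^ 20 = a1
byte 4: (d8 ^ 68) ^ 2f = b0 ^ 2f = 9f
byte 5: (99 ^ f0) ^ 20 = 69 ^ 20 = 49
byte 6: (6b ^ ea) ^ 61 = 81 ^ 61 = e0
byte 7: (8d ^ 77) ^ 67 = fa ^ 67 = 9d
byte 8: (6a ^ 23) ^ 65 = 49 ^ 65 = 2c
byte 9: (96 ^ a7) ^ 6e = 31 ^ 6e = 5f
byte 10: (fc ^ 78) ^ 74 = 84 ^ 74 = f0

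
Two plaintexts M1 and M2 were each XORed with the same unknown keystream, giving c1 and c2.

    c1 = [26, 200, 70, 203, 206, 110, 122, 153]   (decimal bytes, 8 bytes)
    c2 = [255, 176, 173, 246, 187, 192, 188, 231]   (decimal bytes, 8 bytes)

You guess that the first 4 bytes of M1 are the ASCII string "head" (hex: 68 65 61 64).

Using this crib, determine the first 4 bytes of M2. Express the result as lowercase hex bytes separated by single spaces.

8d 1d 8a 59

First, c1 ⊕ c2 = (M1 ⊕ K) ⊕ (M2 ⊕ K) = M1 ⊕ M2, so the key drops out. Then M2 = (M1 ⊕ M2) ⊕ M1 over the first 4 bytes.
byte 0: (1a xor ff) xor 68 = e5 xor 68 = 8d
byte 1: (c8 xor b0) xor 65 = 78 xor 65 = 1d
byte 2: (46 xor ad) xor 61 = eb xor 61 = 8a
byte 3: (cb xor f6) xor 64 = 3d xor 64 = 59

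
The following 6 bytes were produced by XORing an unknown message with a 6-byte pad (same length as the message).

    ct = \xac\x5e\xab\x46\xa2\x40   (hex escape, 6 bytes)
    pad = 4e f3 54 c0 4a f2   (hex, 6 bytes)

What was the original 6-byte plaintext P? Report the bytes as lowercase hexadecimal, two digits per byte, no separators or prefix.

e2adff86e8b2

ac xor 4e = e2
5e xor f3 = ad
ab xor 54 = ff
46 xor c0 = 86
a2 xor 4a = e8
40 xor f2 = b2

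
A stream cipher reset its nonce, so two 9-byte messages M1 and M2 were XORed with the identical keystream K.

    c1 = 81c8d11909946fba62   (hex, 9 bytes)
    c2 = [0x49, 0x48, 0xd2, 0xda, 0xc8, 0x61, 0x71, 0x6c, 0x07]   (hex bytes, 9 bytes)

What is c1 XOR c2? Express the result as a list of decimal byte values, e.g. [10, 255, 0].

[200, 128, 3, 195, 193, 245, 30, 214, 101]

c1 ⊕ c2 = (M1 ⊕ K) ⊕ (M2 ⊕ K) = M1 ⊕ M2 — the shared key cancels under XOR.
81 xor 49 = c8
c8 xor 48 = 80
d1 xor d2 = 03
19 xor da = c3
09 xor c8 = c1
94 xor 61 = f5
6f xor 71 = 1e
ba xor 6c = d6
62 xor 07 = 65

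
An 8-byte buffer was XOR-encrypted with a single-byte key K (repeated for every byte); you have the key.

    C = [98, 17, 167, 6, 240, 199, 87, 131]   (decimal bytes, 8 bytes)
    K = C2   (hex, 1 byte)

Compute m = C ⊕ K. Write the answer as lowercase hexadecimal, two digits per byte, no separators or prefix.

The 1-byte key repeats, so the effective keystream is c2 c2 c2 c2 c2 c2 c2 c2.
byte 0:  98 ⊕ 194 = 160
byte 1:  17 ⊕ 194 = 211
byte 2: 167 ⊕ 194 = 101
byte 3:   6 ⊕ 194 = 196
byte 4: 240 ⊕ 194 =  50
byte 5: 199 ⊕ 194 =   5
byte 6:  87 ⊕ 194 = 149
byte 7: 131 ⊕ 194 =  65

a0d365c432059541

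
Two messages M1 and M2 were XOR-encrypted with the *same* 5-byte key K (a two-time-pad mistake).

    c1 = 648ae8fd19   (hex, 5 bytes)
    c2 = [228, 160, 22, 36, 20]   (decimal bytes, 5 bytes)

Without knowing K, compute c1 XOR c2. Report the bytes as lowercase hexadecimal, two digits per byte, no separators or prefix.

c1 ⊕ c2 = (M1 ⊕ K) ⊕ (M2 ⊕ K) = M1 ⊕ M2 — the shared key cancels under XOR.
byte 0: 64 ^ e4 = 80
byte 1: 8a ^ a0 = 2a
byte 2: e8 ^ 16 = fe
byte 3: fd ^ 24 = d9
byte 4: 19 ^ 14 = 0d

802afed90d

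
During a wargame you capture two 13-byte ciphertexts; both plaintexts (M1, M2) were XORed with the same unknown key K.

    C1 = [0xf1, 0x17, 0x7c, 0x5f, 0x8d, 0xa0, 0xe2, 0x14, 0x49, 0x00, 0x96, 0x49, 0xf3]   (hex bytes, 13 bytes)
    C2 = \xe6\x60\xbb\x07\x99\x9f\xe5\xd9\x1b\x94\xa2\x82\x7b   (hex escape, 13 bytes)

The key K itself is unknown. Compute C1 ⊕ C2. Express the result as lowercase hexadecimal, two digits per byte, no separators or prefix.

C1 ⊕ C2 = (M1 ⊕ K) ⊕ (M2 ⊕ K) = M1 ⊕ M2 — the shared key cancels under XOR.
11110001 ^ 11100110 = 00010111
00010111 ^ 01100000 = 01110111
01111100 ^ 10111011 = 11000111
01011111 ^ 00000111 = 01011000
10001101 ^ 10011001 = 00010100
10100000 ^ 10011111 = 00111111
11100010 ^ 11100101 = 00000111
00010100 ^ 11011001 = 11001101
01001001 ^ 00011011 = 01010010
00000000 ^ 10010100 = 10010100
10010110 ^ 10100010 = 00110100
01001001 ^ 10000010 = 11001011
11110011 ^ 01111011 = 10001000

1777c758143f07cd529434cb88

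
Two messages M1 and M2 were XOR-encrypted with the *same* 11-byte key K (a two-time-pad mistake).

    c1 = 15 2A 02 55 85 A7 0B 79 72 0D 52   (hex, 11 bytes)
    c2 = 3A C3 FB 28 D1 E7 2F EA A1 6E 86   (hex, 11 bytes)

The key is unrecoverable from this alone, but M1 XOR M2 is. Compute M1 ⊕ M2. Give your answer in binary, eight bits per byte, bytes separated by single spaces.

c1 ⊕ c2 = (M1 ⊕ K) ⊕ (M2 ⊕ K) = M1 ⊕ M2 — the shared key cancels under XOR.
byte 0: 00010101 ^ 00111010 = 00101111
byte 1: 00101010 ^ 11000011 = 11101001
byte 2: 00000010 ^ 11111011 = 11111001
byte 3: 01010101 ^ 00101000 = 01111101
byte 4: 10000101 ^ 11010001 = 01010100
byte 5: 10100111 ^ 11100111 = 01000000
byte 6: 00001011 ^ 00101111 = 00100100
byte 7: 01111001 ^ 11101010 = 10010011
byte 8: 01110010 ^ 10100001 = 11010011
byte 9: 00001101 ^ 01101110 = 01100011
byte 10: 01010010 ^ 10000110 = 11010100

00101111 11101001 11111001 01111101 01010100 01000000 00100100 10010011 11010011 01100011 11010100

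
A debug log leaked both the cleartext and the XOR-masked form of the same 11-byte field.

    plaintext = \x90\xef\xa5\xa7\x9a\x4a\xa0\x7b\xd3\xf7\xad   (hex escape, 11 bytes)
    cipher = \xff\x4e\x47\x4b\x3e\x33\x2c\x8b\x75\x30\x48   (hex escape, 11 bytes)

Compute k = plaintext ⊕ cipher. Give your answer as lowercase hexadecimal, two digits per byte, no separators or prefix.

6fa1e2eca4798cf0a6c7e5

Since cipher = plaintext ⊕ k, XORing both sides with plaintext gives k = plaintext ⊕ cipher.
144 ⊕ 255 = 111
239 ⊕  78 = 161
165 ⊕  71 = 226
167 ⊕  75 = 236
154 ⊕  62 = 164
 74 ⊕  51 = 121
160 ⊕  44 = 140
123 ⊕ 139 = 240
211 ⊕ 117 = 166
247 ⊕  48 = 199
173 ⊕  72 = 229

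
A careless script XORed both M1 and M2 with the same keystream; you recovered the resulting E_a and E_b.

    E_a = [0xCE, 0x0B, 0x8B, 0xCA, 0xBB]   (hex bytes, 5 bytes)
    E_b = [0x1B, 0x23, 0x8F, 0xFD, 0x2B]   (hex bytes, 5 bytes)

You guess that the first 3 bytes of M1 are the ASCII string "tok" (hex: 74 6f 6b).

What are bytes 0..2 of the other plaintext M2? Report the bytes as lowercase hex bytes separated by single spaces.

a1 47 6f

First, E_a ⊕ E_b = (M1 ⊕ K) ⊕ (M2 ⊕ K) = M1 ⊕ M2, so the key drops out. Then M2 = (M1 ⊕ M2) ⊕ M1 over the first 3 bytes.
byte 0: (ce ⊕ 1b) ⊕ 74 = d5 ⊕ 74 = a1
byte 1: (0b ⊕ 23) ⊕ 6f = 28 ⊕ 6f = 47
byte 2: (8b ⊕ 8f) ⊕ 6b = 04 ⊕ 6b = 6f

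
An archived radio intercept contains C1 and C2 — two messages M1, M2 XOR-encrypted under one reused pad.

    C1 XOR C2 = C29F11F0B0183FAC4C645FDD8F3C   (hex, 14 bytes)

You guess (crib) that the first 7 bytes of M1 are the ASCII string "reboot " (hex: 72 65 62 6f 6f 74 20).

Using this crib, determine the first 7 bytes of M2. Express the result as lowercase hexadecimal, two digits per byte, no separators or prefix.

b0fa739fdf6c1f

Since C1 ⊕ C2 = M1 ⊕ M2, XORing with the guessed M1 bytes yields the corresponding M2 bytes: M2 = (C1 ⊕ C2) ⊕ M1.
byte 0: c2 xor 72 = b0
byte 1: 9f xor 65 = fa
byte 2: 11 xor 62 = 73
byte 3: f0 xor 6f = 9f
byte 4: b0 xor 6f = df
byte 5: 18 xor 74 = 6c
byte 6: 3f xor 20 = 1f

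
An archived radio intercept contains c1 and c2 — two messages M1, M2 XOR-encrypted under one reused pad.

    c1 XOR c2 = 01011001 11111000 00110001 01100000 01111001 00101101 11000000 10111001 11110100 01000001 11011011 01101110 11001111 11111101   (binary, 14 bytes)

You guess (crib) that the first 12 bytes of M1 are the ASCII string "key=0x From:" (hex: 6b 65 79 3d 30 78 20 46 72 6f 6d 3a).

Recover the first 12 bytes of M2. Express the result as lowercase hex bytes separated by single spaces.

Since c1 ⊕ c2 = M1 ⊕ M2, XORing with the guessed M1 bytes yields the corresponding M2 bytes: M2 = (c1 ⊕ c2) ⊕ M1.
59 ^ 6b = 32
f8 ^ 65 = 9d
31 ^ 79 = 48
60 ^ 3d = 5d
79 ^ 30 = 49
2d ^ 78 = 55
c0 ^ 20 = e0
b9 ^ 46 = ff
f4 ^ 72 = 86
41 ^ 6f = 2e
db ^ 6d = b6
6e ^ 3a = 54

32 9d 48 5d 49 55 e0 ff 86 2e b6 54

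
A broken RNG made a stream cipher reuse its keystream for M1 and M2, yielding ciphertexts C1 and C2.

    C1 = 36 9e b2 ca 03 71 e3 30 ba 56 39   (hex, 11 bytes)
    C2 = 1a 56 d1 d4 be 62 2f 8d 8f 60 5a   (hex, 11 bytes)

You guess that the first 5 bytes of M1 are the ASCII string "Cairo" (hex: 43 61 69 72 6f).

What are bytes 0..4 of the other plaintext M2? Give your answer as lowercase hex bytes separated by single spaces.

6f a9 0a 6c d2

First, C1 ⊕ C2 = (M1 ⊕ K) ⊕ (M2 ⊕ K) = M1 ⊕ M2, so the key drops out. Then M2 = (M1 ⊕ M2) ⊕ M1 over the first 5 bytes.
byte 0: (36 XOR 1a) XOR 43 = 2c XOR 43 = 6f
byte 1: (9e XOR 56) XOR 61 = c8 XOR 61 = a9
byte 2: (b2 XOR d1) XOR 69 = 63 XOR 69 = 0a
byte 3: (ca XOR d4) XOR 72 = 1e XOR 72 = 6c
byte 4: (03 XOR be) XOR 6f = bd XOR 6f = d2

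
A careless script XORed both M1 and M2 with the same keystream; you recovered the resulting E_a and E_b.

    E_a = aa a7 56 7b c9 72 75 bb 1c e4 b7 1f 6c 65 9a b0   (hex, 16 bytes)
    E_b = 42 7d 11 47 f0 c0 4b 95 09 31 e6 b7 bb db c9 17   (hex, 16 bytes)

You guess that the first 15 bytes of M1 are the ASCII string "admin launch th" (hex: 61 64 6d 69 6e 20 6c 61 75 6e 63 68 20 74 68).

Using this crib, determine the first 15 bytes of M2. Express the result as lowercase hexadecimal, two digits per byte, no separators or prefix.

First, E_a ⊕ E_b = (M1 ⊕ K) ⊕ (M2 ⊕ K) = M1 ⊕ M2, so the key drops out. Then M2 = (M1 ⊕ M2) ⊕ M1 over the first 15 bytes.
byte 0: (aa XOR 42) XOR 61 = e8 XOR 61 = 89
byte 1: (a7 XOR 7d) XOR 64 = da XOR 64 = be
byte 2: (56 XOR 11) XOR 6d = 47 XOR 6d = 2a
byte 3: (7b XOR 47) XOR 69 = 3c XOR 69 = 55
byte 4: (c9 XOR f0) XOR 6e = 39 XOR 6e = 57
byte 5: (72 XOR c0) XOR 20 = b2 XOR 20 = 92
byte 6: (75 XOR 4b) XOR 6c = 3e XOR 6c = 52
byte 7: (bb XOR 95) XOR 61 = 2e XOR 61 = 4f
byte 8: (1c XOR 09) XOR 75 = 15 XOR 75 = 60
byte 9: (e4 XOR 31) XOR 6e = d5 XOR 6e = bb
byte 10: (b7 XOR e6) XOR 63 = 51 XOR 63 = 32
byte 11: (1f XOR b7) XOR 68 = a8 XOR 68 = c0
byte 12: (6c XOR bb) XOR 20 = d7 XOR 20 = f7
byte 13: (65 XOR db) XOR 74 = be XOR 74 = ca
byte 14: (9a XOR c9) XOR 68 = 53 XOR 68 = 3b

89be2a555792524f60bb32c0f7ca3b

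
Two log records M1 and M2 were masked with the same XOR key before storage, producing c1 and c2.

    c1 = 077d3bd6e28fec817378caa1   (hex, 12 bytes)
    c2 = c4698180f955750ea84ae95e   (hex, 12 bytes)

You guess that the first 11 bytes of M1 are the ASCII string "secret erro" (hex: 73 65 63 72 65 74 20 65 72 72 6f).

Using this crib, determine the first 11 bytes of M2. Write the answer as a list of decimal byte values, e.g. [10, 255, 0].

First, c1 ⊕ c2 = (M1 ⊕ K) ⊕ (M2 ⊕ K) = M1 ⊕ M2, so the key drops out. Then M2 = (M1 ⊕ M2) ⊕ M1 over the first 11 bytes.
byte 0: (07 ^ c4) ^ 73 = c3 ^ 73 = b0
byte 1: (7d ^ 69) ^ 65 = 14 ^ 65 = 71
byte 2: (3b ^ 81) ^ 63 = ba ^ 63 = d9
byte 3: (d6 ^ 80) ^ 72 = 56 ^ 72 = 24
byte 4: (e2 ^ f9) ^ 65 = 1b ^ 65 = 7e
byte 5: (8f ^ 55) ^ 74 = da ^ 74 = ae
byte 6: (ec ^ 75) ^ 20 = 99 ^ 20 = b9
byte 7: (81 ^ 0e) ^ 65 = 8f ^ 65 = ea
byte 8: (73 ^ a8) ^ 72 = db ^ 72 = a9
byte 9: (78 ^ 4a) ^ 72 = 32 ^ 72 = 40
byte 10: (ca ^ e9) ^ 6f = 23 ^ 6f = 4c

[176, 113, 217, 36, 126, 174, 185, 234, 169, 64, 76]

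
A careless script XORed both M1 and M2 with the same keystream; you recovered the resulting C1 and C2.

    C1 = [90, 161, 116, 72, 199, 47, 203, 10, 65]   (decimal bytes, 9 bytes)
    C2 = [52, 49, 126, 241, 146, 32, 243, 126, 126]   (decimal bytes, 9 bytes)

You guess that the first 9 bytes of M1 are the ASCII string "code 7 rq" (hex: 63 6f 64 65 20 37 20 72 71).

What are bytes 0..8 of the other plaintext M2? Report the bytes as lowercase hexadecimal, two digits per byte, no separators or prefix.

0dff6edc753818064e

First, C1 ⊕ C2 = (M1 ⊕ K) ⊕ (M2 ⊕ K) = M1 ⊕ M2, so the key drops out. Then M2 = (M1 ⊕ M2) ⊕ M1 over the first 9 bytes.
byte 0: (5a XOR 34) XOR 63 = 6e XOR 63 = 0d
byte 1: (a1 XOR 31) XOR 6f = 90 XOR 6f = ff
byte 2: (74 XOR 7e) XOR 64 = 0a XOR 64 = 6e
byte 3: (48 XOR f1) XOR 65 = b9 XOR 65 = dc
byte 4: (c7 XOR 92) XOR 20 = 55 XOR 20 = 75
byte 5: (2f XOR 20) XOR 37 = 0f XOR 37 = 38
byte 6: (cb XOR f3) XOR 20 = 38 XOR 20 = 18
byte 7: (0a XOR 7e) XOR 72 = 74 XOR 72 = 06
byte 8: (41 XOR 7e) XOR 71 = 3f XOR 71 = 4e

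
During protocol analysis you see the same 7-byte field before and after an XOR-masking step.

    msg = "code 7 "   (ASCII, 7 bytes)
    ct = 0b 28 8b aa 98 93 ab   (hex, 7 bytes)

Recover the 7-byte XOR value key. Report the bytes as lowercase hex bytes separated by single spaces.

Since ct = msg ⊕ key, XORing both sides with msg gives key = msg ⊕ ct.
byte 0:  99 XOR  11 = 104
byte 1: 111 XOR  40 =  71
byte 2: 100 XOR 139 = 239
byte 3: 101 XOR 170 = 207
byte 4:  32 XOR 152 = 184
byte 5:  55 XOR 147 = 164
byte 6:  32 XOR 171 = 139

68 47 ef cf b8 a4 8b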